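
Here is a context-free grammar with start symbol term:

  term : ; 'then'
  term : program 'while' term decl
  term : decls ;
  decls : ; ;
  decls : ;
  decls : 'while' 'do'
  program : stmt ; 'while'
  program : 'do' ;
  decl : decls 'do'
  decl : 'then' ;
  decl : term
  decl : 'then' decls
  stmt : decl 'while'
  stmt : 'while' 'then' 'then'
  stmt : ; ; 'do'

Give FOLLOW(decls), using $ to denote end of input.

In term : decls ;: add FIRST(;) = { ; }.
In decl : decls 'do': add FIRST('do') = { 'do' }.
In decl : 'then' decls: decls is at the end, add FOLLOW(decl) = { $, 'do', 'then', 'while', ; }.
Union: FOLLOW(decls) = { $, 'do', 'then', 'while', ; }.

{ $, 'do', 'then', 'while', ; }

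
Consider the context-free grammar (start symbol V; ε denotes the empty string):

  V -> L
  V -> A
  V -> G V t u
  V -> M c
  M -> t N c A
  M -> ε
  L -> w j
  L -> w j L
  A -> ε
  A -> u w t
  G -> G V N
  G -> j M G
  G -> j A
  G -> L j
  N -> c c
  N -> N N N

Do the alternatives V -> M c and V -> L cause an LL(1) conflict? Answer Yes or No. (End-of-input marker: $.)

No

FIRST(M c) = { c, t } and FIRST(L) = { w }.
The FIRST sets are disjoint and neither alternative is nullable — no conflict.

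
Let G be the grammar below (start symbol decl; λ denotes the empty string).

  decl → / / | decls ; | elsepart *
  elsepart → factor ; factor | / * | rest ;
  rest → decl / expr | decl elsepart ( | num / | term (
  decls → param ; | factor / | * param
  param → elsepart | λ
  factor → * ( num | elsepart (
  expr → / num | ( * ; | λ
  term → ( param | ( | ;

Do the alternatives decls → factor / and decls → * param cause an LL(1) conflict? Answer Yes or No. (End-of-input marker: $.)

Yes

FIRST(factor /) = { (, *, /, ;, num } and FIRST(* param) = { * }.
Both contain *, so the two alternatives are not disjoint — LL(1) conflict.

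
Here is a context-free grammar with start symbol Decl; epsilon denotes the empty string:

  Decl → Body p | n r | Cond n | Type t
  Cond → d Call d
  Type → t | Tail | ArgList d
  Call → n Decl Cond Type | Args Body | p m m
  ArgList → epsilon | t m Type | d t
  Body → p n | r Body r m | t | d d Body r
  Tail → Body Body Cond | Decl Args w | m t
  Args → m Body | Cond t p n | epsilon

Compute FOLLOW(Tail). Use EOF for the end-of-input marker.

{ d, t }

In Type → Tail: Tail is at the end, add FOLLOW(Type) = { d, t }.
Union: FOLLOW(Tail) = { d, t }.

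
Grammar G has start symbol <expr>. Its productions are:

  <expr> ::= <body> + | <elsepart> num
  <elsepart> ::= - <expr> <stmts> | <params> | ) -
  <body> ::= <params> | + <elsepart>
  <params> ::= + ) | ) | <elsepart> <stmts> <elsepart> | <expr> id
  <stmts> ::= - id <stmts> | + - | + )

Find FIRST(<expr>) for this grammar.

{ ), +, - }

From <expr> ::= <body> +: add FIRST(<body>) = { ), +, - }.
From <expr> ::= <elsepart> num: add FIRST(<elsepart>) = { ), +, - }.
Union: FIRST(<expr>) = { ), +, - }.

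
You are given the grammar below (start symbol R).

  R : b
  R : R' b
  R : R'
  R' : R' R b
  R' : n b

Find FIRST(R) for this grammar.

{ b, n }

R : b contributes {b}.
From R : R' b: add FIRST(R') = { n }.
From R : R': add FIRST(R') = { n }.
Union: FIRST(R) = { b, n }.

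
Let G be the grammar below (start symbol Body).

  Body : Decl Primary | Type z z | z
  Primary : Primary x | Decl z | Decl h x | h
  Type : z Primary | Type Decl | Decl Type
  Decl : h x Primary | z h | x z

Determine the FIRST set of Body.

{ h, x, z }

From Body : Decl Primary: add FIRST(Decl) = { h, x, z }.
From Body : Type z z: add FIRST(Type) = { h, x, z }.
Body : z contributes {z}.
Union: FIRST(Body) = { h, x, z }.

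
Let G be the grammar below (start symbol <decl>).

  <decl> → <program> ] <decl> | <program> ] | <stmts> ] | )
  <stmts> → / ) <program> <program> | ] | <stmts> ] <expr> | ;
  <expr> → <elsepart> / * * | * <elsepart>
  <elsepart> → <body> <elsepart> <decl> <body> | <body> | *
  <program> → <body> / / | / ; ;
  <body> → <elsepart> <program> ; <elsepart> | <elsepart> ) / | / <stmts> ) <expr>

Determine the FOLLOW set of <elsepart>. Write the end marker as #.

{ ), *, /, ;, ] }

In <expr> → <elsepart> / * *: add FIRST(/ * *) = { / }.
In <expr> → * <elsepart>: <elsepart> is at the end, add FOLLOW(<expr>) = { ), *, /, ;, ] }.
In <elsepart> → <body> <elsepart> <decl> <body>: add FIRST(<decl> <body>) = { ), *, /, ;, ] }.
In <body> → <elsepart> <program> ; <elsepart>: add FIRST(<program> ; <elsepart>) = { *, / }.
In <body> → <elsepart> <program> ; <elsepart>: <elsepart> is at the end, add FOLLOW(<body>) = { ), *, /, ;, ] }.
In <body> → <elsepart> ) /: add FIRST() /) = { ) }.
Union: FOLLOW(<elsepart>) = { ), *, /, ;, ] }.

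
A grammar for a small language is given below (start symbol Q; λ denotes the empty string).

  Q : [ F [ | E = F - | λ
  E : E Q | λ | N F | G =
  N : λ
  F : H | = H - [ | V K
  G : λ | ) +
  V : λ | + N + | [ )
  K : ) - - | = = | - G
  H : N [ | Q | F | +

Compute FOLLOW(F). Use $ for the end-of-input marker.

In Q : [ F [: add FIRST([) = { [ }.
In Q : E = F -: add FIRST(-) = { - }.
In E : N F: F is at the end, add FOLLOW(E) = { ), +, -, =, [ }.
In H : F: F is at the end, add FOLLOW(H) = { ), +, -, =, [ }.
Union: FOLLOW(F) = { ), +, -, =, [ }.

{ ), +, -, =, [ }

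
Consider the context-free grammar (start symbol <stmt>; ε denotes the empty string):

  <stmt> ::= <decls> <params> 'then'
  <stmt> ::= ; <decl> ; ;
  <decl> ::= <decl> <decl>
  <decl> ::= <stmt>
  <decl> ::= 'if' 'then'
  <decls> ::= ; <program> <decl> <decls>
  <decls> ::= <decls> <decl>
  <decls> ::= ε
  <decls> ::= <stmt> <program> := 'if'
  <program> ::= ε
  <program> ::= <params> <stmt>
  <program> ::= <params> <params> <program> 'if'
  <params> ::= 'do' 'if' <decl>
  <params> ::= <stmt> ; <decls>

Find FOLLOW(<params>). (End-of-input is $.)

In <stmt> ::= <decls> <params> 'then': add FIRST('then') = { 'then' }.
In <program> ::= <params> <stmt>: add FIRST(<stmt>) = { 'do', 'if', ; }.
In <program> ::= <params> <params> <program> 'if': add FIRST(<params> <program> 'if') = { 'do', 'if', ; }.
In <program> ::= <params> <params> <program> 'if': add FIRST(<program> 'if') = { 'do', 'if', ; }.
Union: FOLLOW(<params>) = { 'do', 'if', 'then', ; }.

{ 'do', 'if', 'then', ; }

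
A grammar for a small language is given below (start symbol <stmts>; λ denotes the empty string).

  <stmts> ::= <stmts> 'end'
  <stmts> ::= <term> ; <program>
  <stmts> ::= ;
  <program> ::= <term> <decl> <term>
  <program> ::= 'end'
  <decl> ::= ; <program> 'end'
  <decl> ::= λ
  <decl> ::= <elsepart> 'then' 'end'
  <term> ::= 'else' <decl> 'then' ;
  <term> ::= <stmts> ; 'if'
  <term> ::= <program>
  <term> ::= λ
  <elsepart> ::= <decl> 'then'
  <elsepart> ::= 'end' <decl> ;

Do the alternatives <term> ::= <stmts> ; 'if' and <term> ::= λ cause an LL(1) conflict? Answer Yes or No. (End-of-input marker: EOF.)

Yes

FIRST(<stmts> ; 'if') = { 'else', 'end', 'then', ; } and FIRST(λ) = { λ }.
The second alternative is nullable and FOLLOW(<term>) = { EOF, 'else', 'end', 'then', ; } shares 'else' with FIRST of the first — conflict.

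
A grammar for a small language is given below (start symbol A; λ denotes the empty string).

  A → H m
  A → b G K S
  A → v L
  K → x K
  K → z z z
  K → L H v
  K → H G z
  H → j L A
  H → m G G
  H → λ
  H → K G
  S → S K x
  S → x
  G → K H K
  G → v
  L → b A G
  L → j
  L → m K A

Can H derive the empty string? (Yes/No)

H has an λ-production, so H ⇒ λ.

Yes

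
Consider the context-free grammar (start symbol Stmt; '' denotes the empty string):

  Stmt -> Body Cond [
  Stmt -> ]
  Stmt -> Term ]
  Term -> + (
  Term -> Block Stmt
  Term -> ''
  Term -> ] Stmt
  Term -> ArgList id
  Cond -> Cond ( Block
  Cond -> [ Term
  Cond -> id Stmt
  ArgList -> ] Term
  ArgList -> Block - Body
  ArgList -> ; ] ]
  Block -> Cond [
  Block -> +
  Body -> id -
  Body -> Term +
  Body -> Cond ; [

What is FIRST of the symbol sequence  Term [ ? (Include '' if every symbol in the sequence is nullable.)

Add FIRST(Term)\{''} = { +, ;, [, ], id }; Term is nullable, continue.
[ is a terminal; add {[} and stop.

{ +, ;, [, ], id }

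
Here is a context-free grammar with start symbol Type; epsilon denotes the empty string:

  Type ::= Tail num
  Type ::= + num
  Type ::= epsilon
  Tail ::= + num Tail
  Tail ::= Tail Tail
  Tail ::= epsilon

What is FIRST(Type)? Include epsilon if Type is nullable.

{ +, num, epsilon }

From Type ::= Tail num: Tail nullable, take FIRST(Tail) ∪ {num} = { +, num }.
Type ::= + num contributes {+}.
Type ::= epsilon contributes epsilon.
Union: FIRST(Type) = { +, num, epsilon }.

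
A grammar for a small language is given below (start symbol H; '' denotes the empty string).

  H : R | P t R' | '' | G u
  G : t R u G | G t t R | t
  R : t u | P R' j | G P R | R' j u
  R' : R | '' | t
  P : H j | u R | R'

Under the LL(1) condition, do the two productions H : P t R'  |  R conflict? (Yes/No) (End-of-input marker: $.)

FIRST(P t R') = { j, t, u } and FIRST(R) = { j, t, u }.
Both contain j, so the two alternatives are not disjoint — LL(1) conflict.

Yes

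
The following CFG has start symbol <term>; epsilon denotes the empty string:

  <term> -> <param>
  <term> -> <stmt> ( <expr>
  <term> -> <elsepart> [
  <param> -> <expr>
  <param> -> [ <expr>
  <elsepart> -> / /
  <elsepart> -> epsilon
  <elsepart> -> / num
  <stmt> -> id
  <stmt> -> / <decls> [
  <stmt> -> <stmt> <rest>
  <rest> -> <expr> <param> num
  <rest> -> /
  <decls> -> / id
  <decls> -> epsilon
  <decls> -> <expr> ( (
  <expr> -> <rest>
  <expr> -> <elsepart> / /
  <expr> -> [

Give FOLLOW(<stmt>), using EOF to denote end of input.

In <term> -> <stmt> ( <expr>: add FIRST(( <expr>) = { ( }.
In <stmt> -> <stmt> <rest>: add FIRST(<rest>) = { /, [ }.
Union: FOLLOW(<stmt>) = { (, /, [ }.

{ (, /, [ }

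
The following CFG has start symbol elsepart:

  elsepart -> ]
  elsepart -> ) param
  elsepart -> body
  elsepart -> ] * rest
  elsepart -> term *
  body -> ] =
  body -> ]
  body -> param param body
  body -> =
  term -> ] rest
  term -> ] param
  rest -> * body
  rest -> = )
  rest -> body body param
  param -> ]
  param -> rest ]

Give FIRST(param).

{ *, =, ] }

param -> ] contributes {]}.
From param -> rest ]: add FIRST(rest) = { *, =, ] }.
Union: FIRST(param) = { *, =, ] }.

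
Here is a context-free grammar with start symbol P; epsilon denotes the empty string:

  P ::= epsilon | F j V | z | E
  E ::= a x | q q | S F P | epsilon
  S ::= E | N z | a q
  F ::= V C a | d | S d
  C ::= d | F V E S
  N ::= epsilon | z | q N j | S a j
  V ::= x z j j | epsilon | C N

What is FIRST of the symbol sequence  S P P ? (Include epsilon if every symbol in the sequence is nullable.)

Add FIRST(S)\{epsilon} = { a, d, q, x, z }; S is nullable, continue.
Add FIRST(P)\{epsilon} = { a, d, q, x, z }; P is nullable, continue.
Add FIRST(P)\{epsilon} = { a, d, q, x, z }; P is nullable, continue.
Every symbol is nullable, so include epsilon.

{ a, d, q, x, z, epsilon }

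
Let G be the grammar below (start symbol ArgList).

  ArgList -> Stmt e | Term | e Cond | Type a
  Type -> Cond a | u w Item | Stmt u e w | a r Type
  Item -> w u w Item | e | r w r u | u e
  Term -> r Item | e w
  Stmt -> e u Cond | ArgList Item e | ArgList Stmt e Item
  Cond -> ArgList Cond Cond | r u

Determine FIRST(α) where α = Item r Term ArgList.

Add FIRST(Item) = { e, r, u, w }; Item is not nullable, stop.

{ e, r, u, w }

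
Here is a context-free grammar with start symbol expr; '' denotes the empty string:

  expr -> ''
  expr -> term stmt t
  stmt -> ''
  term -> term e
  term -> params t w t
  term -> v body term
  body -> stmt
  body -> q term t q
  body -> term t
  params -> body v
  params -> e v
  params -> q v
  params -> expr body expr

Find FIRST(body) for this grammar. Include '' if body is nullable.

From body -> stmt: add FIRST(stmt) = { '' } (including '' since stmt is nullable).
body -> q term t q contributes {q}.
From body -> term t: add FIRST(term) = { e, q, t, v }.
Union: FIRST(body) = { e, q, t, v, '' }.

{ e, q, t, v, '' }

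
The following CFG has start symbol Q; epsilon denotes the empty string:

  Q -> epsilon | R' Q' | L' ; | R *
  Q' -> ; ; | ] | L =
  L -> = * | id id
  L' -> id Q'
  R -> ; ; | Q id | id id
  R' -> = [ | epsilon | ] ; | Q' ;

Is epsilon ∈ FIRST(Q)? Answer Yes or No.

Yes

Q has an epsilon-production, so Q ⇒ epsilon.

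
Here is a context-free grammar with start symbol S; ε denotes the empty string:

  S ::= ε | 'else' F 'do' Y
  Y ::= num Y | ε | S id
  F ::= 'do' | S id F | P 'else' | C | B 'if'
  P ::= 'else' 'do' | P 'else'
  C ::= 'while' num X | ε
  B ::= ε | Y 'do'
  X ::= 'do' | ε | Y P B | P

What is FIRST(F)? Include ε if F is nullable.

{ 'do', 'else', 'if', 'while', id, num, ε }

F ::= 'do' contributes {'do'}.
From F ::= S id F: S nullable, take FIRST(S) ∪ {id} = { 'else', id }.
From F ::= P 'else': add FIRST(P) = { 'else' }.
From F ::= C: add FIRST(C) = { 'while', ε } (including ε since C is nullable).
From F ::= B 'if': B nullable, take FIRST(B) ∪ {'if'} = { 'do', 'else', 'if', id, num }.
Union: FIRST(F) = { 'do', 'else', 'if', 'while', id, num, ε }.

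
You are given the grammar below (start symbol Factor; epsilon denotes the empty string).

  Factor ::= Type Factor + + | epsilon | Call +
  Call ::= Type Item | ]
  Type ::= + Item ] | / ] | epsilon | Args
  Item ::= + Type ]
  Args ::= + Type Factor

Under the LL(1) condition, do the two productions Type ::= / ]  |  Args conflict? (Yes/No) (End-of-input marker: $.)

FIRST(/ ]) = { / } and FIRST(Args) = { + }.
The FIRST sets are disjoint and neither alternative is nullable — no conflict.

No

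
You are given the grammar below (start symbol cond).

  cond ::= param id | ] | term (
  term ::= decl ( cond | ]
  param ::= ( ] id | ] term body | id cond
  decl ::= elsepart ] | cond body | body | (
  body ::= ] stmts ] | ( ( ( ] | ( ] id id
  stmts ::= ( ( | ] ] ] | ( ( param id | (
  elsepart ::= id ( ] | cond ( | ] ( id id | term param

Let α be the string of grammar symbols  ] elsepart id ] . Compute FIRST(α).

{ ] }

] is a terminal; add {]} and stop.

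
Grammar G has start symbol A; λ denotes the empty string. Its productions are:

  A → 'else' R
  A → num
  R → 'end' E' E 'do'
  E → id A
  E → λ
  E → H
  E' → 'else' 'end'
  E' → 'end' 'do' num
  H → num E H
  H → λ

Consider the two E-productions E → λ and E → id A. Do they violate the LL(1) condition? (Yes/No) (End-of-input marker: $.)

No

FIRST(λ) = { λ } and FIRST(id A) = { id }.
The first is nullable but FOLLOW(E) = { 'do', num } is disjoint from FIRST of the second.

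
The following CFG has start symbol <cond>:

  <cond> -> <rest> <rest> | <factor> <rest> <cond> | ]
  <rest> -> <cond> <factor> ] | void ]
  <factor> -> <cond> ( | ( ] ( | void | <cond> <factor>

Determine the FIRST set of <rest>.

{ (, ], void }

From <rest> -> <cond> <factor> ]: add FIRST(<cond>) = { (, ], void }.
<rest> -> void ] contributes {void}.
Union: FIRST(<rest>) = { (, ], void }.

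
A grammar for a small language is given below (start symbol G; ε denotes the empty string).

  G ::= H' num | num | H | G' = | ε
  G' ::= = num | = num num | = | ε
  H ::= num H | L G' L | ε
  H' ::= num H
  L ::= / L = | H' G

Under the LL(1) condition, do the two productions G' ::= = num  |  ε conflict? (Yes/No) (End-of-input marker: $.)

Yes

FIRST(= num) = { = } and FIRST(ε) = { ε }.
The second alternative is nullable and FOLLOW(G') = { /, =, num } shares = with FIRST of the first — conflict.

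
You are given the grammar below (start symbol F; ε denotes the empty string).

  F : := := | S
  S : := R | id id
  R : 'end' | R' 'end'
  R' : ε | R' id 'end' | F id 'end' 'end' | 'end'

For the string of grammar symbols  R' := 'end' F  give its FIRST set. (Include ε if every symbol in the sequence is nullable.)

Add FIRST(R')\{ε} = { 'end', :=, id }; R' is nullable, continue.
:= is a terminal; add {:=} and stop.

{ 'end', :=, id }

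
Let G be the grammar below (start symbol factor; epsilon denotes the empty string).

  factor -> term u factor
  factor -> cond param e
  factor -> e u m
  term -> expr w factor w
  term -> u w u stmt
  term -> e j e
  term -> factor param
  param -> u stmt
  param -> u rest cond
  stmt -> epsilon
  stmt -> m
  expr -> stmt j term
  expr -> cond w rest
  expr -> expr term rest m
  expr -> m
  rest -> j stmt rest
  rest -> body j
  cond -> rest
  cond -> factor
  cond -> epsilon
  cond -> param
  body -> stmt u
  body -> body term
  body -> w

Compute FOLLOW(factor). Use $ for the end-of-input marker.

factor is the start symbol, so $ ∈ FOLLOW(factor).
In factor -> term u factor: factor is at the end, add FOLLOW(factor) = { $, e, j, m, u, w }.
In term -> expr w factor w: add FIRST(w) = { w }.
In term -> factor param: add FIRST(param) = { u }.
In cond -> factor: factor is at the end, add FOLLOW(cond) = { e, j, m, u, w }.
Union: FOLLOW(factor) = { $, e, j, m, u, w }.

{ $, e, j, m, u, w }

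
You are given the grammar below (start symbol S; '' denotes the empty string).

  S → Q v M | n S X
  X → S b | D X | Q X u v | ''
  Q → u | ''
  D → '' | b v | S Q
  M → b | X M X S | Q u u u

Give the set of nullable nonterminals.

{ D, Q, X }

Directly nullable (have an ''-production): X, Q, D.
No other nonterminal has a production whose RHS symbols are all nullable.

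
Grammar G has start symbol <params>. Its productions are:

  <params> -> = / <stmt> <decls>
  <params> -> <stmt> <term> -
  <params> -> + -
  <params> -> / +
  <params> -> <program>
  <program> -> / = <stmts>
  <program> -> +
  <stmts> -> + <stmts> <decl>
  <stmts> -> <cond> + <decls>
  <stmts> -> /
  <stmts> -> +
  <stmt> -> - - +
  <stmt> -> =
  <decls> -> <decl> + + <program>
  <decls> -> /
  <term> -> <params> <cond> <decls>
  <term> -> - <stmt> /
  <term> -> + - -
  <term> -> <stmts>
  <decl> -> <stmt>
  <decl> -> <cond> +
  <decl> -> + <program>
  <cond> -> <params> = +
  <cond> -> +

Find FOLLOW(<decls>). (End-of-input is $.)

{ $, +, -, /, = }

In <params> -> = / <stmt> <decls>: <decls> is at the end, add FOLLOW(<params>) = { $, +, -, /, = }.
In <stmts> -> <cond> + <decls>: <decls> is at the end, add FOLLOW(<stmts>) = { $, +, -, /, = }.
In <term> -> <params> <cond> <decls>: <decls> is at the end, add FOLLOW(<term>) = { - }.
Union: FOLLOW(<decls>) = { $, +, -, /, = }.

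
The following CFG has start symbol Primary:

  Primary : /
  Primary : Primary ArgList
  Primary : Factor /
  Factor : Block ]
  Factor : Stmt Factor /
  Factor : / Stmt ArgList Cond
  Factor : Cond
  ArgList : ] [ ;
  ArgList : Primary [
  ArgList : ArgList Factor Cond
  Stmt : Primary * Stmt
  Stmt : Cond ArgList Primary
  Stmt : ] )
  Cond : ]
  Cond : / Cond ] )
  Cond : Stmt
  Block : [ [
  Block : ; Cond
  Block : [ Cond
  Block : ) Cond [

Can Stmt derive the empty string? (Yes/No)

No

No nonterminal in this grammar is nullable.
No production of Stmt has an RHS whose symbols are all nullable, so Stmt is not nullable.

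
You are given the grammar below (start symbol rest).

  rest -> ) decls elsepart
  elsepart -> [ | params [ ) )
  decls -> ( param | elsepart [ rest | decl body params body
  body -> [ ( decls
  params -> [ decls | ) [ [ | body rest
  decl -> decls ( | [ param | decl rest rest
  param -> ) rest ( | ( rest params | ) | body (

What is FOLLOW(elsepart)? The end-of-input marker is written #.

{ #, (, ), [ }

In rest -> ) decls elsepart: elsepart is at the end, add FOLLOW(rest) = { #, (, ), [ }.
In decls -> elsepart [ rest: add FIRST([ rest) = { [ }.
Union: FOLLOW(elsepart) = { #, (, ), [ }.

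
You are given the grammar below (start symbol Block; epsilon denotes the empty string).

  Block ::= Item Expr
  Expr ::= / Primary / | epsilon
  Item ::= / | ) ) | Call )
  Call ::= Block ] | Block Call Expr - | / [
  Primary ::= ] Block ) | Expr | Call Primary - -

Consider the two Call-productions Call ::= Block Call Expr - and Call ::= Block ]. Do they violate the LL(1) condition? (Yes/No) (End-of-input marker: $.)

FIRST(Block Call Expr -) = { ), / } and FIRST(Block ]) = { ), / }.
Both contain ), so the two alternatives are not disjoint — LL(1) conflict.

Yes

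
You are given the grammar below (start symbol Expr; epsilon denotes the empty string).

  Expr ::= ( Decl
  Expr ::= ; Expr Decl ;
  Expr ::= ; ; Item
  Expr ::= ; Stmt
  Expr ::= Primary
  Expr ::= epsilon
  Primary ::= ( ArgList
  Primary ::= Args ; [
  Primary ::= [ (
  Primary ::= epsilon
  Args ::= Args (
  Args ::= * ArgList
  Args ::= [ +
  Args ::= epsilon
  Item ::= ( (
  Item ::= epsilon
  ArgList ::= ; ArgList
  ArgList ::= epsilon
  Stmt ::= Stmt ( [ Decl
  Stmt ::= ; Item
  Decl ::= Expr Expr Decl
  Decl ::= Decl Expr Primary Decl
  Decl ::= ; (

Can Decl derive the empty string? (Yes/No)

Nullable nonterminals: ArgList, Args, Expr, Item, Primary.
No production of Decl has an RHS whose symbols are all nullable, so Decl is not nullable.

No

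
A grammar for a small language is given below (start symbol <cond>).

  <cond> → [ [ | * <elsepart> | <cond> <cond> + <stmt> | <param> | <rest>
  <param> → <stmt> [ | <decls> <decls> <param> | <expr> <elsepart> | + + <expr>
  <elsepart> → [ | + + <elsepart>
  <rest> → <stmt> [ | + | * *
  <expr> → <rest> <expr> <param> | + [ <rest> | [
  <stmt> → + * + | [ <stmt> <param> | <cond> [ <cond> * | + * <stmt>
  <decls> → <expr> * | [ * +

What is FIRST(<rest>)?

From <rest> → <stmt> [: add FIRST(<stmt>) = { *, +, [ }.
<rest> → + contributes {+}.
<rest> → * * contributes {*}.
Union: FIRST(<rest>) = { *, +, [ }.

{ *, +, [ }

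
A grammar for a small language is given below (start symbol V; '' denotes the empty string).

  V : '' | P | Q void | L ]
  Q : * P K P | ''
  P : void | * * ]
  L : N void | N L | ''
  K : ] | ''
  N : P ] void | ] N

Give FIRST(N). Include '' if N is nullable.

{ *, ], void }

From N : P ] void: add FIRST(P) = { *, void }.
N : ] N contributes {]}.
Union: FIRST(N) = { *, ], void }.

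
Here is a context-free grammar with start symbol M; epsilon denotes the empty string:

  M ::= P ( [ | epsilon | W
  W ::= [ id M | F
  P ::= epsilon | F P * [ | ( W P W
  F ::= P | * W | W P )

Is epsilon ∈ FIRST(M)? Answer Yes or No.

Yes

M has an epsilon-production, so M ⇒ epsilon.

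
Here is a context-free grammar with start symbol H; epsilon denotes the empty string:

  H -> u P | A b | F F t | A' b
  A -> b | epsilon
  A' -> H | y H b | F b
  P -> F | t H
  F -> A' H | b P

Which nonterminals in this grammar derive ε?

Directly nullable (have an epsilon-production): A.
No other nonterminal has a production whose RHS symbols are all nullable.

{ A }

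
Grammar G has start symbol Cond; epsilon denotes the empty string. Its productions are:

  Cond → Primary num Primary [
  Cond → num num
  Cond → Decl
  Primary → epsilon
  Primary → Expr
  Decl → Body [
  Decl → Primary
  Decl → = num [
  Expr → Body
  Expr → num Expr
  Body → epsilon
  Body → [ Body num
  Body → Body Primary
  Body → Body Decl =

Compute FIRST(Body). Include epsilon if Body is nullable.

Body → epsilon contributes epsilon.
Body → [ Body num contributes {[}.
From Body → Body Primary: Body, Primary nullable, take FIRST(Body) ∪ FIRST(Primary) = { =, [, num }; also epsilon since the whole RHS is nullable.
From Body → Body Decl =: Body, Decl nullable, take FIRST(Body) ∪ FIRST(Decl) ∪ {=} = { =, [, num }.
Union: FIRST(Body) = { =, [, num, epsilon }.

{ =, [, num, epsilon }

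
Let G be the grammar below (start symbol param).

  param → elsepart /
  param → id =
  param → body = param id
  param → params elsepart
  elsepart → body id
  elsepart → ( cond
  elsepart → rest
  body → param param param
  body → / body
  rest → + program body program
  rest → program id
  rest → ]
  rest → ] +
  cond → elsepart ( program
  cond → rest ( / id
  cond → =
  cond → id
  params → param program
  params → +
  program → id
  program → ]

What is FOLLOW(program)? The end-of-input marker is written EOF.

In rest → + program body program: add FIRST(body program) = { (, +, /, ], id }.
In rest → + program body program: program is at the end, add FOLLOW(rest) = { EOF, (, +, /, =, ], id }.
In rest → program id: add FIRST(id) = { id }.
In cond → elsepart ( program: program is at the end, add FOLLOW(cond) = { EOF, (, +, /, =, ], id }.
In params → param program: program is at the end, add FOLLOW(params) = { (, +, /, ], id }.
Union: FOLLOW(program) = { EOF, (, +, /, =, ], id }.

{ EOF, (, +, /, =, ], id }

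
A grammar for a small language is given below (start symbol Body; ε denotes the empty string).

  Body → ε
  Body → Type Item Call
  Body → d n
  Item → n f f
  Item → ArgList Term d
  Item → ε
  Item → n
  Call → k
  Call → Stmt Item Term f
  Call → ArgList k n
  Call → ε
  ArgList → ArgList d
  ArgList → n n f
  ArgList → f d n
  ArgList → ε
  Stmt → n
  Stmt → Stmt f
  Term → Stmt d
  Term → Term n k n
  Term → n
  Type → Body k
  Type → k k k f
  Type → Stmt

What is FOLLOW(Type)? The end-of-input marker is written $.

In Body → Type Item Call: add FIRST(Item Call)\{ε} = { d, f, k, n }.
  Since Item Call is nullable, also add FOLLOW(Body) = { $, k }.
Union: FOLLOW(Type) = { $, d, f, k, n }.

{ $, d, f, k, n }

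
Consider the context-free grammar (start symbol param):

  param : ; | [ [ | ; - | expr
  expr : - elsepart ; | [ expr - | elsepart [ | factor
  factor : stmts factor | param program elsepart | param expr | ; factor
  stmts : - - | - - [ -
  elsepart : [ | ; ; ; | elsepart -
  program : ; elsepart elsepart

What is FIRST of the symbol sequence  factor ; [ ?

Add FIRST(factor) = { -, ;, [ }; factor is not nullable, stop.

{ -, ;, [ }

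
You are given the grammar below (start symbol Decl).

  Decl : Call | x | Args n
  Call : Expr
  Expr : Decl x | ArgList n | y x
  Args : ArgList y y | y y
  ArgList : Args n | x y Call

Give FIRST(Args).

{ x, y }

From Args : ArgList y y: add FIRST(ArgList) = { x, y }.
Args : y y contributes {y}.
Union: FIRST(Args) = { x, y }.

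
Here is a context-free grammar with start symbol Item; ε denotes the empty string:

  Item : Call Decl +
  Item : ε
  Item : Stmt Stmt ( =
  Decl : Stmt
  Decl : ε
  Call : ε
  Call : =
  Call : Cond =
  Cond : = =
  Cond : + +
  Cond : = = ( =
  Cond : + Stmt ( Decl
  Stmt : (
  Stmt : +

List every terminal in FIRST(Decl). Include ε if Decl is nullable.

From Decl : Stmt: add FIRST(Stmt) = { (, + }.
Decl : ε contributes ε.
Union: FIRST(Decl) = { (, +, ε }.

{ (, +, ε }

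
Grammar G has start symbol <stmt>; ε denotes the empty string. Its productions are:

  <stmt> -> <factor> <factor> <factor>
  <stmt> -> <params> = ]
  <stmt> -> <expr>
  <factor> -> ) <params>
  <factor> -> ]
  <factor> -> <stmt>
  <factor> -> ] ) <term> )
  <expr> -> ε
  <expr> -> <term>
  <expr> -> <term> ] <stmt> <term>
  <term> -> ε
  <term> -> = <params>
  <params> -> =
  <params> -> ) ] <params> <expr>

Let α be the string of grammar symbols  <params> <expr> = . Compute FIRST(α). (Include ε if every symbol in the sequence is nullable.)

{ ), = }

Add FIRST(<params>) = { ), = }; <params> is not nullable, stop.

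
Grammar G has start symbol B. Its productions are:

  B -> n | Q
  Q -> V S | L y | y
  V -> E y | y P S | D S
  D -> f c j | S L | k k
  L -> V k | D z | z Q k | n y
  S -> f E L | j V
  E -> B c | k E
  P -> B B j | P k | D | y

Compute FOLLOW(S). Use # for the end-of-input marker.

In Q -> V S: S is at the end, add FOLLOW(Q) = { #, c, f, j, k, n, y, z }.
In V -> y P S: S is at the end, add FOLLOW(V) = { #, c, f, j, k, n, y, z }.
In V -> D S: S is at the end, add FOLLOW(V) = { #, c, f, j, k, n, y, z }.
In D -> S L: add FIRST(L) = { f, j, k, n, y, z }.
Union: FOLLOW(S) = { #, c, f, j, k, n, y, z }.

{ #, c, f, j, k, n, y, z }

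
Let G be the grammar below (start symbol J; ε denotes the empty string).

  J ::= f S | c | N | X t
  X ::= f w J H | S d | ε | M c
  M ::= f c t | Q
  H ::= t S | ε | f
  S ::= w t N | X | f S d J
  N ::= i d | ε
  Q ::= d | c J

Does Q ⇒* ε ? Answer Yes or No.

Nullable nonterminals: H, J, N, S, X.
No production of Q has an RHS whose symbols are all nullable, so Q is not nullable.

No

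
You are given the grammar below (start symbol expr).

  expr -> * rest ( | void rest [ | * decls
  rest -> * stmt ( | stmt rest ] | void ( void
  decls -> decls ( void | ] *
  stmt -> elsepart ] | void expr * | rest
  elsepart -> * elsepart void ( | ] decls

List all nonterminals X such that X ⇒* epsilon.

{ } (none)

No nonterminal has an empty production or an RHS whose symbols are all nullable.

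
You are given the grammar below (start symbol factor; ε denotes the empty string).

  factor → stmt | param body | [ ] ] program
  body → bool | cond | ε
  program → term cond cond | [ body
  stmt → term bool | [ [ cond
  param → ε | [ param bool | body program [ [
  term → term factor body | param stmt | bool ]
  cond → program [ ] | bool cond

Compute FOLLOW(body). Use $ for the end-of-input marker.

In factor → param body: body is at the end, add FOLLOW(factor) = { $, [, bool }.
In program → [ body: body is at the end, add FOLLOW(program) = { $, [, bool }.
In param → body program [ [: add FIRST(program [ [) = { [, bool }.
In term → term factor body: body is at the end, add FOLLOW(term) = { [, bool }.
Union: FOLLOW(body) = { $, [, bool }.

{ $, [, bool }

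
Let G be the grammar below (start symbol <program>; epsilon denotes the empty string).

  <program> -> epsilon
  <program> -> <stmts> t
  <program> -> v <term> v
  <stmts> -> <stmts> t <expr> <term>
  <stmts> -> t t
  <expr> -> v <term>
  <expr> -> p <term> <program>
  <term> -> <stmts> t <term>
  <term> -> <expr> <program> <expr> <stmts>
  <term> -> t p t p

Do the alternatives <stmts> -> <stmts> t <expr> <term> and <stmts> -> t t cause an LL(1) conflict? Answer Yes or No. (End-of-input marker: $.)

Yes

FIRST(<stmts> t <expr> <term>) = { t } and FIRST(t t) = { t }.
Both contain t, so the two alternatives are not disjoint — LL(1) conflict.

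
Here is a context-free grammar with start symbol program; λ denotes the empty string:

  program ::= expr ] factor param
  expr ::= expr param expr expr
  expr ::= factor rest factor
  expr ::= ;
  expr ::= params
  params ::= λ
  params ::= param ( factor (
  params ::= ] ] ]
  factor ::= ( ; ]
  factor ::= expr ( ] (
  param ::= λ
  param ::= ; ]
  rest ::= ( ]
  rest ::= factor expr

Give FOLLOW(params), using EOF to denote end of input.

{ (, ;, ] }

In expr ::= params: params is at the end, add FOLLOW(expr) = { (, ;, ] }.
Union: FOLLOW(params) = { (, ;, ] }.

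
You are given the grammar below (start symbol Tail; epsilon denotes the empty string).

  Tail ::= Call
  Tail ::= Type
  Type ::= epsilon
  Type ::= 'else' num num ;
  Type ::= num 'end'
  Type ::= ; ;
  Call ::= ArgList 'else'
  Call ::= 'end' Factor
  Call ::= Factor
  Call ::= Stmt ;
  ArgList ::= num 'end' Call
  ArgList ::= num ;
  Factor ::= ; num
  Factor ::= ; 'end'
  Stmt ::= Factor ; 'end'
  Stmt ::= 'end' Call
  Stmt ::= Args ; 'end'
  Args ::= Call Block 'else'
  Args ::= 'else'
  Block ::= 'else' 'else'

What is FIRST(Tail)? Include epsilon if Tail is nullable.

From Tail ::= Call: add FIRST(Call) = { 'else', 'end', ;, num }.
From Tail ::= Type: add FIRST(Type) = { 'else', ;, num, epsilon } (including epsilon since Type is nullable).
Union: FIRST(Tail) = { 'else', 'end', ;, num, epsilon }.

{ 'else', 'end', ;, num, epsilon }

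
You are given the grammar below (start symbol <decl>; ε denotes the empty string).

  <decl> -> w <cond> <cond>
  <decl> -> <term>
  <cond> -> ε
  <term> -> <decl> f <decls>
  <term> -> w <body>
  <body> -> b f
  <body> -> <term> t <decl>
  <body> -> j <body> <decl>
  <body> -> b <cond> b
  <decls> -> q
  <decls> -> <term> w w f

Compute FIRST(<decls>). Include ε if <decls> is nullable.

{ q, w }

<decls> -> q contributes {q}.
From <decls> -> <term> w w f: add FIRST(<term>) = { w }.
Union: FIRST(<decls>) = { q, w }.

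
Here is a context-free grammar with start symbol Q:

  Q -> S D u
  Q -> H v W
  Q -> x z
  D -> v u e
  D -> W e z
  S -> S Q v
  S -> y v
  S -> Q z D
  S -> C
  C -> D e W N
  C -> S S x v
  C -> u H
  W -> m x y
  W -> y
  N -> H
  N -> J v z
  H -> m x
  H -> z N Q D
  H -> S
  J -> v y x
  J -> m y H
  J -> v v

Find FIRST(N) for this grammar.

From N -> H: add FIRST(H) = { m, u, v, x, y, z }.
From N -> J v z: add FIRST(J) = { m, v }.
Union: FIRST(N) = { m, u, v, x, y, z }.

{ m, u, v, x, y, z }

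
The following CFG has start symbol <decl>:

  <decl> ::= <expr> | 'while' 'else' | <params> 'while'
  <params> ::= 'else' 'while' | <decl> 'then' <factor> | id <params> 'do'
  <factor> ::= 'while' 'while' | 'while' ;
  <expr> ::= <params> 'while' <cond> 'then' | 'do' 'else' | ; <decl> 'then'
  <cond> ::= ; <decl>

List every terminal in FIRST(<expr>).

{ 'do', 'else', 'while', ;, id }

From <expr> ::= <params> 'while' <cond> 'then': add FIRST(<params>) = { 'do', 'else', 'while', ;, id }.
<expr> ::= 'do' 'else' contributes {'do'}.
<expr> ::= ; <decl> 'then' contributes {;}.
Union: FIRST(<expr>) = { 'do', 'else', 'while', ;, id }.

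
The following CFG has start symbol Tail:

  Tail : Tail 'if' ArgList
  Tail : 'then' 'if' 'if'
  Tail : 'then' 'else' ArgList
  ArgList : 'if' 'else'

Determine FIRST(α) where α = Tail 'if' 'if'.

{ 'then' }

Add FIRST(Tail) = { 'then' }; Tail is not nullable, stop.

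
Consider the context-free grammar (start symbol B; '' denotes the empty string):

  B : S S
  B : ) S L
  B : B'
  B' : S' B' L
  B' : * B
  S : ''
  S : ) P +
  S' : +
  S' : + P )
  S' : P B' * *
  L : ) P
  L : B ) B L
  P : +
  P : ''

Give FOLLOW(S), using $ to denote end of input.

{ $, ), *, + }

In B : S S: add FIRST(S)\{''} = { ) }.
  Since S is nullable, also add FOLLOW(B) = { $, ), *, + }.
In B : S S: S is at the end, add FOLLOW(B) = { $, ), *, + }.
In B : ) S L: add FIRST(L) = { ), *, + }.
Union: FOLLOW(S) = { $, ), *, + }.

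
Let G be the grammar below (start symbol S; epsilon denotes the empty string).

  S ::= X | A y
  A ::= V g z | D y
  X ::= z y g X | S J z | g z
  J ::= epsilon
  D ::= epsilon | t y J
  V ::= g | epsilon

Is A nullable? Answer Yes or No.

No

Nullable nonterminals: D, J, V.
No production of A has an RHS whose symbols are all nullable, so A is not nullable.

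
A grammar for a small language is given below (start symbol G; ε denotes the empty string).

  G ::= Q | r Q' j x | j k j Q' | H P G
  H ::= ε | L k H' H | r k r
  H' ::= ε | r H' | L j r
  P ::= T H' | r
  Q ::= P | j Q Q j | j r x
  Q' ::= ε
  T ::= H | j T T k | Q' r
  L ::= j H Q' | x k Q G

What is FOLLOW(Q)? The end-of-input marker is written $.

{ $, j, k, r, x }

In G ::= Q: Q is at the end, add FOLLOW(G) = { $, j, k }.
In Q ::= j Q Q j: add FIRST(Q j) = { j, r, x }.
In Q ::= j Q Q j: add FIRST(j) = { j }.
In L ::= x k Q G: add FIRST(G)\{ε} = { j, r, x }.
  Since G is nullable, also add FOLLOW(L) = { j, k }.
Union: FOLLOW(Q) = { $, j, k, r, x }.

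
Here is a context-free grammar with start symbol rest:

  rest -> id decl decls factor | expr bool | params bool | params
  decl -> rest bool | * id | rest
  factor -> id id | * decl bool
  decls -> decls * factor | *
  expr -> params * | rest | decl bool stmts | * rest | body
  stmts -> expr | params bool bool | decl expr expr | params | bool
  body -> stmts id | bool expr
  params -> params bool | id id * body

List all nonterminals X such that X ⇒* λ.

{ } (none)

No nonterminal has an empty production or an RHS whose symbols are all nullable.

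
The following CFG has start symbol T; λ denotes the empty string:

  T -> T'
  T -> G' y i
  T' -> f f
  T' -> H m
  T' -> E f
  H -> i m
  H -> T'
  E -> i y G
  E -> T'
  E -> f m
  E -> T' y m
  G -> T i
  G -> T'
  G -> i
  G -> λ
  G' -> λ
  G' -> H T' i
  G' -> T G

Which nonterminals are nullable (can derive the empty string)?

{ G, G' }

Directly nullable (have an λ-production): G, G'.
No other nonterminal has a production whose RHS symbols are all nullable.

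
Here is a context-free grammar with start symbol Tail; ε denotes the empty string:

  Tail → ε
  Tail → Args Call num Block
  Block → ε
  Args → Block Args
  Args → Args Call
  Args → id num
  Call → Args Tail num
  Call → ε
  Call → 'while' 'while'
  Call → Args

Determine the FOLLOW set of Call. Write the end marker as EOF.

{ 'while', id, num }

In Tail → Args Call num Block: add FIRST(num Block) = { num }.
In Args → Args Call: Call is at the end, add FOLLOW(Args) = { 'while', id, num }.
Union: FOLLOW(Call) = { 'while', id, num }.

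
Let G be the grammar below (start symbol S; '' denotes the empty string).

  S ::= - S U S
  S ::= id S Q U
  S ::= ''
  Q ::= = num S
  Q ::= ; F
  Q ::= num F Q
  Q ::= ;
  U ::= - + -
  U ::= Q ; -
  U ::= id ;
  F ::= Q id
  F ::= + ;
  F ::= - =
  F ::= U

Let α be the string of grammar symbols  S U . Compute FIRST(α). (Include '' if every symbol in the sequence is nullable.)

{ -, ;, =, id, num }

Add FIRST(S)\{''} = { -, id }; S is nullable, continue.
Add FIRST(U) = { -, ;, =, id, num }; U is not nullable, stop.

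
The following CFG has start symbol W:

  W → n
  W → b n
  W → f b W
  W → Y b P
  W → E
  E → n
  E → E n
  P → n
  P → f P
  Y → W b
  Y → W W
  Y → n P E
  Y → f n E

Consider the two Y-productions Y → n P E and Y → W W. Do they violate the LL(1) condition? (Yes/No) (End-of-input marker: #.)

Yes

FIRST(n P E) = { n } and FIRST(W W) = { b, f, n }.
Both contain n, so the two alternatives are not disjoint — LL(1) conflict.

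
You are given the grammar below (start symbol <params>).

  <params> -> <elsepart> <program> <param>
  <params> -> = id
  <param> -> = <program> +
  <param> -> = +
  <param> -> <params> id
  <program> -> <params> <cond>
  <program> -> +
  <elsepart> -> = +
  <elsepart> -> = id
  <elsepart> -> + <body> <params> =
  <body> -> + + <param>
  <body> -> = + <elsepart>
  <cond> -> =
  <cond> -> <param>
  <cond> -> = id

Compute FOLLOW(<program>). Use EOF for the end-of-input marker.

In <params> -> <elsepart> <program> <param>: add FIRST(<param>) = { +, = }.
In <param> -> = <program> +: add FIRST(+) = { + }.
Union: FOLLOW(<program>) = { +, = }.

{ +, = }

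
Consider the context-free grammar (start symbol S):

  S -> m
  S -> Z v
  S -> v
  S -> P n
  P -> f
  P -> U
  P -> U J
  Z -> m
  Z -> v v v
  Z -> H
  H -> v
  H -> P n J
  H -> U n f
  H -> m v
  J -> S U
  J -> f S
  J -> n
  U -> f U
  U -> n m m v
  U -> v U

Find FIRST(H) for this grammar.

H -> v contributes {v}.
From H -> P n J: add FIRST(P) = { f, n, v }.
From H -> U n f: add FIRST(U) = { f, n, v }.
H -> m v contributes {m}.
Union: FIRST(H) = { f, m, n, v }.

{ f, m, n, v }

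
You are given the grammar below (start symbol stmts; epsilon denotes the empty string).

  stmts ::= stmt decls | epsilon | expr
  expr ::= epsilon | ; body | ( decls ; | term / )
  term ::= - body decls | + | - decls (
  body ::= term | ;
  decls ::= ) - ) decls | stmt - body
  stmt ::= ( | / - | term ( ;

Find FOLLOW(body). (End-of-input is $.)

In expr ::= ; body: body is at the end, add FOLLOW(expr) = { $ }.
In term ::= - body decls: add FIRST(decls) = { (, ), +, -, / }.
In decls ::= stmt - body: body is at the end, add FOLLOW(decls) = { $, (, ), +, -, /, ; }.
Union: FOLLOW(body) = { $, (, ), +, -, /, ; }.

{ $, (, ), +, -, /, ; }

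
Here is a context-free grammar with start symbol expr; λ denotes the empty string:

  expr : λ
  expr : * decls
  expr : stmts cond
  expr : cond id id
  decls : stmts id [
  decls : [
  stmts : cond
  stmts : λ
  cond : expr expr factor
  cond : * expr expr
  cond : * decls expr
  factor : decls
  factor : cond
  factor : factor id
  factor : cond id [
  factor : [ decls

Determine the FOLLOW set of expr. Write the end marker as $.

{ $, *, [, id }

expr is the start symbol, so $ ∈ FOLLOW(expr).
In cond : expr expr factor: add FIRST(expr factor) = { *, [, id }.
In cond : expr expr factor: add FIRST(factor) = { *, [, id }.
In cond : * expr expr: add FIRST(expr)\{λ} = { *, [, id }.
  Since expr is nullable, also add FOLLOW(cond) = { $, *, [, id }.
In cond : * expr expr: expr is at the end, add FOLLOW(cond) = { $, *, [, id }.
In cond : * decls expr: expr is at the end, add FOLLOW(cond) = { $, *, [, id }.
Union: FOLLOW(expr) = { $, *, [, id }.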